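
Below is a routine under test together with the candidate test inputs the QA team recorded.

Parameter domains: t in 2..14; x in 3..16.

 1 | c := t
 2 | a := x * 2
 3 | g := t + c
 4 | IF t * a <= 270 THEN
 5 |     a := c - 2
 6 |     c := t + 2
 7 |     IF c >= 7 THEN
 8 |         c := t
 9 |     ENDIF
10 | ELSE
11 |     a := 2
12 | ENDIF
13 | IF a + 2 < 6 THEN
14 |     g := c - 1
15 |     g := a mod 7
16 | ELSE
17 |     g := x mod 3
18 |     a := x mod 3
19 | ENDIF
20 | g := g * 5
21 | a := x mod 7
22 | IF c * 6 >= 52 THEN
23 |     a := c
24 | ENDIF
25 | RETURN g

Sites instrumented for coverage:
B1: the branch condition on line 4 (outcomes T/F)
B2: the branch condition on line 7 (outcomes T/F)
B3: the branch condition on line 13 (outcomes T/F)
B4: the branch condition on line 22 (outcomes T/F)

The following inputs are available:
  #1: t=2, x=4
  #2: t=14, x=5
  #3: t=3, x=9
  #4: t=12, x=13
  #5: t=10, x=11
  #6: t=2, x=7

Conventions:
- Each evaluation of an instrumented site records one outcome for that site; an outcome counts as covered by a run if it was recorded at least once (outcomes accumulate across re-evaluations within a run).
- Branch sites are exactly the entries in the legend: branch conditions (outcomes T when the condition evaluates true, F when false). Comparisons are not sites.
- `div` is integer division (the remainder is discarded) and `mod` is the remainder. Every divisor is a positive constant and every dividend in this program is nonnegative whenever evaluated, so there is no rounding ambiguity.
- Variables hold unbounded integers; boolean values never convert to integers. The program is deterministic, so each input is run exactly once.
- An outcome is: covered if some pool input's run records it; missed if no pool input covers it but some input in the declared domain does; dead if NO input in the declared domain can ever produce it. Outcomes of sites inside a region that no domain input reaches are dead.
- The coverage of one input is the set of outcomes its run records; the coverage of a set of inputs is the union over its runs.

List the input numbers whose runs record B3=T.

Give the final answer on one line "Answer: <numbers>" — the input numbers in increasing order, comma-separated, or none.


input #1 (t=2, x=4): produces B3=T
input #2 (t=14, x=5): does not produce B3=T
input #3 (t=3, x=9): produces B3=T
input #4 (t=12, x=13): produces B3=T
input #5 (t=10, x=11): does not produce B3=T
input #6 (t=2, x=7): produces B3=T
Answer: 1, 3, 4, 6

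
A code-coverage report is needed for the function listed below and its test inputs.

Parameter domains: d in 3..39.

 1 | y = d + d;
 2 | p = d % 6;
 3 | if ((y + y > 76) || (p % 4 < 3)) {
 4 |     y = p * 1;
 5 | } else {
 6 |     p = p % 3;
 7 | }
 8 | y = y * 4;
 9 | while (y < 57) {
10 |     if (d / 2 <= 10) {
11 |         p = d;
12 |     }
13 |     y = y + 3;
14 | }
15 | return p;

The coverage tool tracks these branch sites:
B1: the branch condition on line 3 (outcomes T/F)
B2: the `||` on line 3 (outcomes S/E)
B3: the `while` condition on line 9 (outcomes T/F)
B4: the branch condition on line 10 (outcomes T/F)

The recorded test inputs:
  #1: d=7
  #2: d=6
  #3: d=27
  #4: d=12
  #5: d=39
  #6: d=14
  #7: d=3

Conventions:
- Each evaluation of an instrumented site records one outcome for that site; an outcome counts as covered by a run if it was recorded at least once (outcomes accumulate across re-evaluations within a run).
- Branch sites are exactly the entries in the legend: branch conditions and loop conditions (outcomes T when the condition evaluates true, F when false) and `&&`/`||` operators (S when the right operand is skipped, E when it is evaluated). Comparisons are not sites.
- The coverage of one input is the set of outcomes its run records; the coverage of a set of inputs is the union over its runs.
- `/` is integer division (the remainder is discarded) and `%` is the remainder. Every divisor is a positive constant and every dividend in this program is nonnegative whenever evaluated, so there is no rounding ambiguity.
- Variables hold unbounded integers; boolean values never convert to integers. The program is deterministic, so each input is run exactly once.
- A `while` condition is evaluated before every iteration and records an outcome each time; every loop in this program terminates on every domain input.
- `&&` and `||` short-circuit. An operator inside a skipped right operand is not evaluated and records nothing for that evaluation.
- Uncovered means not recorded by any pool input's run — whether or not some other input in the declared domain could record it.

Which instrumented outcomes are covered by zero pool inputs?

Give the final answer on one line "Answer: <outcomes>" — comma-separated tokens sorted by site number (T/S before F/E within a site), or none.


#1 (d=7) -> B2->E, B1->T, B3->T, B4->T, B3->T, B4->T, B3->T, B4->T, B3->T, B4->T, B3->T, B4->T, B3->T, B4->T, ...; covered: B1=T, B2=E, B3=T, B3=F, B4=T
#2 (d=6) -> B2->E, B1->T, B3->T, B4->T, B3->T, B4->T, B3->T, B4->T, B3->T, B4->T, B3->T, B4->T, B3->T, B4->T, ...; covered: B1=T, B2=E, B3=T, B3=F, B4=T
#3 (d=27) -> B2->S, B1->T, B3->T, B4->F, B3->T, B4->F, B3->T, B4->F, B3->T, B4->F, B3->T, B4->F, B3->T, B4->F, ...; covered: B1=T, B2=S, B3=T, B3=F, B4=F
#4 (d=12) -> B2->E, B1->T, B3->T, B4->T, B3->T, B4->T, B3->T, B4->T, B3->T, B4->T, B3->T, B4->T, B3->T, B4->T, ...; covered: B1=T, B2=E, B3=T, B3=F, B4=T
#5 (d=39) -> B2->S, B1->T, B3->T, B4->F, B3->T, B4->F, B3->T, B4->F, B3->T, B4->F, B3->T, B4->F, B3->T, B4->F, ...; covered: B1=T, B2=S, B3=T, B3=F, B4=F
#6 (d=14) -> B2->E, B1->T, B3->T, B4->T, B3->T, B4->T, B3->T, B4->T, B3->T, B4->T, B3->T, B4->T, B3->T, B4->T, ...; covered: B1=T, B2=E, B3=T, B3=F, B4=T
#7 (d=3) -> B2->E, B1->F, B3->T, B4->T, B3->T, B4->T, B3->T, B4->T, B3->T, B4->T, B3->T, B4->T, B3->T, B4->T, ...; covered: B1=F, B2=E, B3=T, B3=F, B4=T
union over the pool: B1=T, B1=F, B2=S, B2=E, B3=T, B3=F, B4=T, B4=F
uncovered (0 of 8): none
Answer: none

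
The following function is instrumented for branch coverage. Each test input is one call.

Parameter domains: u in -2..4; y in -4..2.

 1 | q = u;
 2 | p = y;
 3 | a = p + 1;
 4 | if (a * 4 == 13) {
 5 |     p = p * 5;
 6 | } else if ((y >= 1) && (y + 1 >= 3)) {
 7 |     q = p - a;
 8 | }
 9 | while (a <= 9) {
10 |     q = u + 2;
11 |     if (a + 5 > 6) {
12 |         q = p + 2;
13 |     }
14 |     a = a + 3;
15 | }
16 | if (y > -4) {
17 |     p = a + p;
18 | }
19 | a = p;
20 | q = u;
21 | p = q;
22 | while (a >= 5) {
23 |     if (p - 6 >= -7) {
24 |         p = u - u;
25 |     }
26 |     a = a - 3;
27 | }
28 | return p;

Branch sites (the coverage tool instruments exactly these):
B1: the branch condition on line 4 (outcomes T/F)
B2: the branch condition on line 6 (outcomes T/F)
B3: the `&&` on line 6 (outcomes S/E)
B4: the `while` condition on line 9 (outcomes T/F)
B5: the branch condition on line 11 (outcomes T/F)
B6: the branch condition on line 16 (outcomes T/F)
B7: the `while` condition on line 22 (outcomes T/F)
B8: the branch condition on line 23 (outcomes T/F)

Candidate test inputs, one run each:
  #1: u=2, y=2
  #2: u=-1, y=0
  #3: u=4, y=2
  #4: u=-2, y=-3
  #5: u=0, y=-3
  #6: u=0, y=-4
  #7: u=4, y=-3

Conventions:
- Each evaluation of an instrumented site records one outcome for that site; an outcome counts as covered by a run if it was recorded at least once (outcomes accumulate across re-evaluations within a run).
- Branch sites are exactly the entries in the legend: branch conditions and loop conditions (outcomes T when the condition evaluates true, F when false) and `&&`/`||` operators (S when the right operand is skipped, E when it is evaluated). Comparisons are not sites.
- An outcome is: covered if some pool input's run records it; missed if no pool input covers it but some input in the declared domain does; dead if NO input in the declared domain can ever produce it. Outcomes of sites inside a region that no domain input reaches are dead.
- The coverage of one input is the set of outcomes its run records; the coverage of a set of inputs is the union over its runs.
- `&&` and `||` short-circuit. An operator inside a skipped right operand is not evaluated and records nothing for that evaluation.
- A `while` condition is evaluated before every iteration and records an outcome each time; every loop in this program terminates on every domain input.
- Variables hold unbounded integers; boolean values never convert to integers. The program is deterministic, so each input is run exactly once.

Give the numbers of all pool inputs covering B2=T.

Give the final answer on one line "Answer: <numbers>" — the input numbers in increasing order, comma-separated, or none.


input #1 (u=2, y=2): covers B2=T
input #2 (u=-1, y=0): misses B2=T
input #3 (u=4, y=2): covers B2=T
input #4 (u=-2, y=-3): misses B2=T
input #5 (u=0, y=-3): misses B2=T
input #6 (u=0, y=-4): misses B2=T
input #7 (u=4, y=-3): misses B2=T
Answer: 1, 3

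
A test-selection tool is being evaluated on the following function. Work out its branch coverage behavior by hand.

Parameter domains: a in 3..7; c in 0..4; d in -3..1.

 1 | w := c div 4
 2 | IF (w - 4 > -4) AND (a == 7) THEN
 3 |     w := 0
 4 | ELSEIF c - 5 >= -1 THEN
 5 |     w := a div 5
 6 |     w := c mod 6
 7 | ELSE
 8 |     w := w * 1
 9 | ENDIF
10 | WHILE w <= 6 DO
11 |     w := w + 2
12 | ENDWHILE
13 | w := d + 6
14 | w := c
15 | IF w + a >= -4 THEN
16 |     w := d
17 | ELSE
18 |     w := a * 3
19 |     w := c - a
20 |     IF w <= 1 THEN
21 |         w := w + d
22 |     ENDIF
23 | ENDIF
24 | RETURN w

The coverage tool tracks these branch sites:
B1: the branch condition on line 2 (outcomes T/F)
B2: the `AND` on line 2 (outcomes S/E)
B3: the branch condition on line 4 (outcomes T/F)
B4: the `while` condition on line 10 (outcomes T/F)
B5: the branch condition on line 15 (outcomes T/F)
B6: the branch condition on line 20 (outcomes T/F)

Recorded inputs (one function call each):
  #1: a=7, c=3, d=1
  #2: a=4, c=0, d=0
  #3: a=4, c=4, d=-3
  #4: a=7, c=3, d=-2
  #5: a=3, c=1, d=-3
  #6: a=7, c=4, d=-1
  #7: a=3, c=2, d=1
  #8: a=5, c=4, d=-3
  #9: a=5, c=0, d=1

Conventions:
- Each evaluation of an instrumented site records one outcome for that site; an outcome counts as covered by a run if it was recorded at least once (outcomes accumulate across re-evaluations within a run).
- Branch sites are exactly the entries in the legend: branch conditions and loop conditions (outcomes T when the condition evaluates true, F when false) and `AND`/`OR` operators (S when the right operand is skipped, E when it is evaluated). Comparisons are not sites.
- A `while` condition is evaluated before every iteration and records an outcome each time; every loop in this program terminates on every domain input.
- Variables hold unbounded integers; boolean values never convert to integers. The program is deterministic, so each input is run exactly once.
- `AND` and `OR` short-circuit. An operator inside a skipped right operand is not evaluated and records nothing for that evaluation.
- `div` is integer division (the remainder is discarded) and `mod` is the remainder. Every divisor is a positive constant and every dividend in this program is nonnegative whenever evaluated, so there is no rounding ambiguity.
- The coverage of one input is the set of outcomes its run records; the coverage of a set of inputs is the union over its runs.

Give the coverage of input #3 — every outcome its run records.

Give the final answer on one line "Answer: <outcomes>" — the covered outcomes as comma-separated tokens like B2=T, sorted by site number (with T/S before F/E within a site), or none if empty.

Running input #3 (a=4, c=4, d=-3), event by event:
  B2->E, B1->F, B3->T, B4->T, B4->T, B4->F, B5->T
distinct outcomes covered: B1=F, B2=E, B3=T, B4=T, B4=F, B5=T

Answer: B1=F, B2=E, B3=T, B4=T, B4=F, B5=T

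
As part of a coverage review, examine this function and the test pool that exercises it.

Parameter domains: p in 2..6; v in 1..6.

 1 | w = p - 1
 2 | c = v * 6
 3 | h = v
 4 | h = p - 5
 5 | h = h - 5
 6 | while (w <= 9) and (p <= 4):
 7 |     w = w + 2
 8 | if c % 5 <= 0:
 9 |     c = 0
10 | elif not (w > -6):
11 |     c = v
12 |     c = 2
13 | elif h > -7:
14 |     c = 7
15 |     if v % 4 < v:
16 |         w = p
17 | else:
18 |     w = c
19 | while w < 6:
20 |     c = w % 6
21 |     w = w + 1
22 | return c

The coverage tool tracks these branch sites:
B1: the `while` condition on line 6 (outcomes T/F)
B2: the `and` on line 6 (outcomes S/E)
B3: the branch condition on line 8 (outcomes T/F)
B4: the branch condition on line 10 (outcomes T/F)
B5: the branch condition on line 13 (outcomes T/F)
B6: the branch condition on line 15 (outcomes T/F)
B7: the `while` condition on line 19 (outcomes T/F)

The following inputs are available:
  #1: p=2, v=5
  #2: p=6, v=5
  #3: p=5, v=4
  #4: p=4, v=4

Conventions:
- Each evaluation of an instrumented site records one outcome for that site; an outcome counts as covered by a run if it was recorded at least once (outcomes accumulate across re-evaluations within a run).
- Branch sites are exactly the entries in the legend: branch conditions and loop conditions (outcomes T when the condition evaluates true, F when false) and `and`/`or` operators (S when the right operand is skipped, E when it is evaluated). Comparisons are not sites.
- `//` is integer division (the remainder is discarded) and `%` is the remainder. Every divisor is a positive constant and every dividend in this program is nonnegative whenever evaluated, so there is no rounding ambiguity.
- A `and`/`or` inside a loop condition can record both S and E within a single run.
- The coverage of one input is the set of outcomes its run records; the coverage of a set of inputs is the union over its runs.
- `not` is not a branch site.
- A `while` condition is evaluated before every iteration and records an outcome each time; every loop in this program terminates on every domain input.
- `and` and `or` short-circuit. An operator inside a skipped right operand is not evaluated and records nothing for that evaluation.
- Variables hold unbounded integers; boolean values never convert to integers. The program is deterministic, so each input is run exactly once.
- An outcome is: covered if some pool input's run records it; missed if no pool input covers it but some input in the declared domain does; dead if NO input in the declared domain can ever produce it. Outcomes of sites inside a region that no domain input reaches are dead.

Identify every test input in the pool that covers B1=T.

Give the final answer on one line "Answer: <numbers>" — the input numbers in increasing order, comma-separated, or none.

input #1 (p=2, v=5): produces B1=T
input #2 (p=6, v=5): does not produce B1=T
input #3 (p=5, v=4): does not produce B1=T
input #4 (p=4, v=4): produces B1=T

Answer: 1, 4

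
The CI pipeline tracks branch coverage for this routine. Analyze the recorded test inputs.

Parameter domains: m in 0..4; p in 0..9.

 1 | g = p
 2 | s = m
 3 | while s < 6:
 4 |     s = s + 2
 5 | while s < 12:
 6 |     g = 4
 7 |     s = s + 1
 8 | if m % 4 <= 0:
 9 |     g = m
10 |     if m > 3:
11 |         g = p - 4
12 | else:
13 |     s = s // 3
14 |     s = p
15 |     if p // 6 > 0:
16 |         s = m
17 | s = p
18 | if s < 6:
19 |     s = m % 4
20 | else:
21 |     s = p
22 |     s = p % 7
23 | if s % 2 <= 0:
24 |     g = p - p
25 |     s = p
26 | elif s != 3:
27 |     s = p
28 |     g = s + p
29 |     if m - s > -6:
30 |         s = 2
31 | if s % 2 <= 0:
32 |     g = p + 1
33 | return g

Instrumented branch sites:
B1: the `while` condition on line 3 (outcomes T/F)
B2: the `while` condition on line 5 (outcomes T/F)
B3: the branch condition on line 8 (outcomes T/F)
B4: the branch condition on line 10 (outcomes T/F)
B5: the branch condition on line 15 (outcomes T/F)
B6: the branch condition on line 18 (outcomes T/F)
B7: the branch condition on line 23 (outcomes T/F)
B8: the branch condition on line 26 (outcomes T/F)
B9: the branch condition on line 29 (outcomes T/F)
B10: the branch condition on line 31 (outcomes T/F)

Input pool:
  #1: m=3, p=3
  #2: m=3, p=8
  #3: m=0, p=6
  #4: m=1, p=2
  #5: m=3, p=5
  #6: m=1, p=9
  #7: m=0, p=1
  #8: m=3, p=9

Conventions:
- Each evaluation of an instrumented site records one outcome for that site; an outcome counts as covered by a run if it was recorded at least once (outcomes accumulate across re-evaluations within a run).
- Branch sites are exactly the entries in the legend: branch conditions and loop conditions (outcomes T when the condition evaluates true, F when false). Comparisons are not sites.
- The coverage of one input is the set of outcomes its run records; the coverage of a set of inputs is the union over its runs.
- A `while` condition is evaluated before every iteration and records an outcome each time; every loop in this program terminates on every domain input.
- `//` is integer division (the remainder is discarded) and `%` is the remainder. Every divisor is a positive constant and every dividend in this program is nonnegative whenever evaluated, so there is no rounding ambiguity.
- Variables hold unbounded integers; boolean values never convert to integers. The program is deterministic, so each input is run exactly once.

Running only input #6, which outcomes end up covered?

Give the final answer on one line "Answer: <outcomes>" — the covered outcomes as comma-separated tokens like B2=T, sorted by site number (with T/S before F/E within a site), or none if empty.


Running input #6 (m=1, p=9), event by event:
  B1->T, B1->T, B1->T, B1->F, B2->T, B2->T, B2->T, B2->T, B2->T, B2->F
  B3->F, B5->T, B6->F, B7->T, B10->F
collecting distinct outcomes: B1=T, B1=F, B2=T, B2=F, B3=F, B5=T, B6=F, B7=T, B10=F
Answer: B1=T, B1=F, B2=T, B2=F, B3=F, B5=T, B6=F, B7=T, B10=F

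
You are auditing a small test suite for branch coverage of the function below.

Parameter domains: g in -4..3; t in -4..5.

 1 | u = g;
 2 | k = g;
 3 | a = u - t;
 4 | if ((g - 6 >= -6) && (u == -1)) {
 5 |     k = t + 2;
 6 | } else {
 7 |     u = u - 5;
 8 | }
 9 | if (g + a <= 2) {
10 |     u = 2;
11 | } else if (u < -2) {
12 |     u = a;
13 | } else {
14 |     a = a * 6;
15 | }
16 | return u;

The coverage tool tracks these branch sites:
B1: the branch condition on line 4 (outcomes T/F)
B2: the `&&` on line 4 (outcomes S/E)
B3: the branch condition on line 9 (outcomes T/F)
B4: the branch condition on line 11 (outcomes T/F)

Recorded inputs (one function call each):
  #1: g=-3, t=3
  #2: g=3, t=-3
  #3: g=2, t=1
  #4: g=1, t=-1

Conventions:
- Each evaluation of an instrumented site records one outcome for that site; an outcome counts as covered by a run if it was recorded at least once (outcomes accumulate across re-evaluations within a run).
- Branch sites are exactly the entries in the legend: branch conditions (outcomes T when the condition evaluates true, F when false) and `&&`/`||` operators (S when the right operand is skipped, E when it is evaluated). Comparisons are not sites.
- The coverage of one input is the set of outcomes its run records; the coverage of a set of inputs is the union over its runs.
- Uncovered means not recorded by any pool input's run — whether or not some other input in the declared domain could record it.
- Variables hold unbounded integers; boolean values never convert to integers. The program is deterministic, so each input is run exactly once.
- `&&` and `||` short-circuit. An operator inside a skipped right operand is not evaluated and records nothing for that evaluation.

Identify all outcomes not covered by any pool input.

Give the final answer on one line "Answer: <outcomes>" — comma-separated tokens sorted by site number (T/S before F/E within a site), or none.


input #1 (g=-3, t=3): events B2->S, B1->F, B3->T; covers B1=F, B2=S, B3=T
input #2 (g=3, t=-3): events B2->E, B1->F, B3->F, B4->F; covers B1=F, B2=E, B3=F, B4=F
input #3 (g=2, t=1): events B2->E, B1->F, B3->F, B4->T; covers B1=F, B2=E, B3=F, B4=T
input #4 (g=1, t=-1): events B2->E, B1->F, B3->F, B4->T; covers B1=F, B2=E, B3=F, B4=T
union over the pool: B1=F, B2=S, B2=E, B3=T, B3=F, B4=T, B4=F
uncovered (1 of 8): B1=T
Answer: B1=T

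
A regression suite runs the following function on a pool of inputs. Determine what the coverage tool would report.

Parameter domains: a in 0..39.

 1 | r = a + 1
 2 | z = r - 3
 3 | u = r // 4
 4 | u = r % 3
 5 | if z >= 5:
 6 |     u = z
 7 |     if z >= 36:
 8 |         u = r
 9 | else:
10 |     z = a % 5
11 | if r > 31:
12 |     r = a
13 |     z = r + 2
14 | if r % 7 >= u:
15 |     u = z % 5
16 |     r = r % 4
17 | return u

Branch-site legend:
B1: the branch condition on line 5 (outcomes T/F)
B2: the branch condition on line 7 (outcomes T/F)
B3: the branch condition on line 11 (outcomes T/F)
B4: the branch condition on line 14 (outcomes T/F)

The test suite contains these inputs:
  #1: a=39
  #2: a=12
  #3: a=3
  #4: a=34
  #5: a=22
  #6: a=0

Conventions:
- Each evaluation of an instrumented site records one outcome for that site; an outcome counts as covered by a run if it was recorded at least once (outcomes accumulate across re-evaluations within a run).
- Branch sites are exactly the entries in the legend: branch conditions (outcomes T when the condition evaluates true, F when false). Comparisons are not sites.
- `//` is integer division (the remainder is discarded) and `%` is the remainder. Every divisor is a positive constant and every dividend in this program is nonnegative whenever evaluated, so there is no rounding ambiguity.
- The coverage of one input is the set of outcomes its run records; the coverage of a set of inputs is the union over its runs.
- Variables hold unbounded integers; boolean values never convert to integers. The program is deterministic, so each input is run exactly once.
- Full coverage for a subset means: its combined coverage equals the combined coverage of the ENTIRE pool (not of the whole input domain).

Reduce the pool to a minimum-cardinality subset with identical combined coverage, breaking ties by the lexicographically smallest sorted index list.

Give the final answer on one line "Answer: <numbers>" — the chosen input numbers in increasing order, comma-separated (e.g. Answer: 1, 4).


#1 (a=39) -> B1->T, B2->T, B3->T, B4->F; covered: B1=T, B2=T, B3=T, B4=F
#2 (a=12) -> B1->T, B2->F, B3->F, B4->F; covered: B1=T, B2=F, B3=F, B4=F
#3 (a=3) -> B1->F, B3->F, B4->T; covered: B1=F, B3=F, B4=T
#4 (a=34) -> B1->T, B2->F, B3->T, B4->F; covered: B1=T, B2=F, B3=T, B4=F
#5 (a=22) -> B1->T, B2->F, B3->F, B4->F; covered: B1=T, B2=F, B3=F, B4=F
#6 (a=0) -> B1->F, B3->F, B4->T; covered: B1=F, B3=F, B4=T
together the pool reaches 8 outcomes: B1=T, B1=F, B2=T, B2=F, B3=T, B3=F, B4=T, B4=F
no size-1 subset reaches all 8 outcomes (best union: 4/8)
no size-2 subset reaches all 8 outcomes (best union: 7/8)
inputs {1, 2, 3} (size 3) cover everything; no size-3 subset with a lexicographically smaller index list covers all 8
Answer: 1, 2, 3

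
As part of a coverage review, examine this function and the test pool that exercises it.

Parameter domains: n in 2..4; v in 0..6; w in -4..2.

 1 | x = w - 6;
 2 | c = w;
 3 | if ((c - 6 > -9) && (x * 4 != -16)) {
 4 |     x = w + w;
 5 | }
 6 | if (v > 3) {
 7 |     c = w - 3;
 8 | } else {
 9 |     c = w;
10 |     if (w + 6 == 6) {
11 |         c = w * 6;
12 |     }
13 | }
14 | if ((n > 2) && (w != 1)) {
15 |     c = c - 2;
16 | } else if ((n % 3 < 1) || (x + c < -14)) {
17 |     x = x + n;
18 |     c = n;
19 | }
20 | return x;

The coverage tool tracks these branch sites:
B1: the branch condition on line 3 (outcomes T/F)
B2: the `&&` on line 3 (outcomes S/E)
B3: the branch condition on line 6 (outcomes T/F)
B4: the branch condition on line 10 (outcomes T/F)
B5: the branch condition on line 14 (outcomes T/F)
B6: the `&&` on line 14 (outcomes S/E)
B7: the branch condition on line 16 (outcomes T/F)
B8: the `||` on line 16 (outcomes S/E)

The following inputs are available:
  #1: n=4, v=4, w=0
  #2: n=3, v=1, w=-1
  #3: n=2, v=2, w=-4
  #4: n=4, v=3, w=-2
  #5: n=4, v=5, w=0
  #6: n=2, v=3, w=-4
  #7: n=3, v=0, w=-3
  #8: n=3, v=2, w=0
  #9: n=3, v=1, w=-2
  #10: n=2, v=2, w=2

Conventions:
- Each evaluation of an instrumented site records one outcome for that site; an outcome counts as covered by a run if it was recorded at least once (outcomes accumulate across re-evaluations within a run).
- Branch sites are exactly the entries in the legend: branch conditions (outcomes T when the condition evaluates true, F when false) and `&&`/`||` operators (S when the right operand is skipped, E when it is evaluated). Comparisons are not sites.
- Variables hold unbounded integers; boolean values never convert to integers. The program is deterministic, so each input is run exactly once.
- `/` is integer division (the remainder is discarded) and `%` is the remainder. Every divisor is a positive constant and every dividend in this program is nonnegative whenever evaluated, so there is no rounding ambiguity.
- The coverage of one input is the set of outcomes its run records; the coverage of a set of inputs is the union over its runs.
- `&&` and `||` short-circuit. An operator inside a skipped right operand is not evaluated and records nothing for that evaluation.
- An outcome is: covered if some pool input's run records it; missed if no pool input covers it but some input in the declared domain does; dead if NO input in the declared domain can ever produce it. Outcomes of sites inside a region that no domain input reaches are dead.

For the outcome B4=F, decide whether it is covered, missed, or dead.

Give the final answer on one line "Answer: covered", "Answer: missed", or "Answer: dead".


B4=F is recorded by pool input(s) 2, 3, 4, 6, 7, 9, 10 -> covered
Answer: covered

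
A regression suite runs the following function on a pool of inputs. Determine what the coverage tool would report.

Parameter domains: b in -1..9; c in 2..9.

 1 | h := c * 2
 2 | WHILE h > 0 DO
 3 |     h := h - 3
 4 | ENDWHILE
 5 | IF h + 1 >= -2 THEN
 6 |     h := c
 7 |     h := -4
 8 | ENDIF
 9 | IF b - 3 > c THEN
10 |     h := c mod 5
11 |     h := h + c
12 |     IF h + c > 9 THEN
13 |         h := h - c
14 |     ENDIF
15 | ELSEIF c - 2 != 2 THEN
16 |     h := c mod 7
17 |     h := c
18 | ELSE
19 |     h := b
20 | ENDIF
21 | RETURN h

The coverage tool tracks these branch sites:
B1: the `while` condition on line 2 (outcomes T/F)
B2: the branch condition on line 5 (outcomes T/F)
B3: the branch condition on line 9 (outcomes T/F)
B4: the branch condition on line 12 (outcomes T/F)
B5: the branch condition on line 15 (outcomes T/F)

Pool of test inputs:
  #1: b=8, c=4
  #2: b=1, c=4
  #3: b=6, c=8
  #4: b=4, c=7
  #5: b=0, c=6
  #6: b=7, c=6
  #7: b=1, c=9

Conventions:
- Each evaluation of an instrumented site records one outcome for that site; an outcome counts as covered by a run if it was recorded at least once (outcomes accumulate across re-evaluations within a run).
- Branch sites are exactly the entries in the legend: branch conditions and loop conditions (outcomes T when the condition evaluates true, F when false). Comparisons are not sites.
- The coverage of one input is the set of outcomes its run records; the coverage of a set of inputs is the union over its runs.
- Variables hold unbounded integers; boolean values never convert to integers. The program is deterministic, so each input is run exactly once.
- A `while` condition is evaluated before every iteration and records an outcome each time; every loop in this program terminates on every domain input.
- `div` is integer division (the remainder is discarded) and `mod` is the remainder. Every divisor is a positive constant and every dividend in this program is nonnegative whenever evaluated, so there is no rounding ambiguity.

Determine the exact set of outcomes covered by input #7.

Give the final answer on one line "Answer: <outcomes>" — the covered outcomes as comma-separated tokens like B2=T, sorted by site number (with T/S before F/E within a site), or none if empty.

Tracing the run of input #7 (b=1, c=9):
  B1->T, B1->T, B1->T, B1->T, B1->T, B1->T, B1->F, B2->T, B3->F, B5->T
distinct outcomes covered: B1=T, B1=F, B2=T, B3=F, B5=T

Answer: B1=T, B1=F, B2=T, B3=F, B5=T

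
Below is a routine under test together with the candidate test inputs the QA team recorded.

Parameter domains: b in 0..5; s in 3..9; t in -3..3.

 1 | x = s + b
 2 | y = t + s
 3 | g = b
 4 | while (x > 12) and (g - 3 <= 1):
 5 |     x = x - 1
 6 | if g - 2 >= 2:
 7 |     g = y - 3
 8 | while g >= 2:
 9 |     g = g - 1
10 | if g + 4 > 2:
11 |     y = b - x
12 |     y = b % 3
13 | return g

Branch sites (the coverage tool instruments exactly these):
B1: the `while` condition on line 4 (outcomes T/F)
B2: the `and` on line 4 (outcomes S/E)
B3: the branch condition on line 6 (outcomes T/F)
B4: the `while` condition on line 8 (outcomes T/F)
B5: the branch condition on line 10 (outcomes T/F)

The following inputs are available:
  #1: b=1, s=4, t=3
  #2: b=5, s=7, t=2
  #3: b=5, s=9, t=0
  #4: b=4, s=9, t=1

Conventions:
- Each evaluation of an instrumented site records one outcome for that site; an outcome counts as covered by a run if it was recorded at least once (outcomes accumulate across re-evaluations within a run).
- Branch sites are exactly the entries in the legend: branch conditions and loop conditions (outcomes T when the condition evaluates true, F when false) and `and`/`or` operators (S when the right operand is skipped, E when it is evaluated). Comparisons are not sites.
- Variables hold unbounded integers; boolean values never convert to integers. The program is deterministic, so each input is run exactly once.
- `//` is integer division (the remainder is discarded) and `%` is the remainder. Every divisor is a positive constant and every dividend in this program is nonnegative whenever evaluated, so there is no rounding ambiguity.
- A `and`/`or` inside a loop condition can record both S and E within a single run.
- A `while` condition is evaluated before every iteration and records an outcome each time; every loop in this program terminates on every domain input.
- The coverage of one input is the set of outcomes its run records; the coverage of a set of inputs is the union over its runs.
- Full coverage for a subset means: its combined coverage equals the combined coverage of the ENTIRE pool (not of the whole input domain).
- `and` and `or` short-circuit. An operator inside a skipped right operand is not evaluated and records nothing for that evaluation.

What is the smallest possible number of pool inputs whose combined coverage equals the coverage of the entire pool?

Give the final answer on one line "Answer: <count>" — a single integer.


input #1, b=1, s=4, t=3: events B2->S, B1->F, B3->F, B4->F, B5->T; outcomes B1=F, B2=S, B3=F, B4=F, B5=T
input #2, b=5, s=7, t=2: events B2->S, B1->F, B3->T, B4->T, B4->T, B4->T, B4->T, B4->T, B4->F, B5->T; outcomes B1=F, B2=S, B3=T, B4=T, B4=F, B5=T
input #3, b=5, s=9, t=0: events B2->E, B1->F, B3->T, B4->T, B4->T, B4->T, B4->T, B4->T, B4->F, B5->T; outcomes B1=F, B2=E, B3=T, B4=T, B4=F, B5=T
input #4, b=4, s=9, t=1: events B2->E, B1->T, B2->S, B1->F, B3->T, B4->T, B4->T, B4->T, B4->T, B4->T, B4->T, B4->F, B5->T; outcomes B1=T, B1=F, B2=S, B2=E, B3=T, B4=T, B4=F, B5=T
together the pool reaches 9 outcomes: B1=T, B1=F, B2=S, B2=E, B3=T, B3=F, B4=T, B4=F, B5=T
checked all size-1 subsets: none covers 9 outcomes (max 8/9)
size 2: inputs {1, 4} cover all 9 outcomes, and no lexicographically smaller subset of this size does
Answer: 2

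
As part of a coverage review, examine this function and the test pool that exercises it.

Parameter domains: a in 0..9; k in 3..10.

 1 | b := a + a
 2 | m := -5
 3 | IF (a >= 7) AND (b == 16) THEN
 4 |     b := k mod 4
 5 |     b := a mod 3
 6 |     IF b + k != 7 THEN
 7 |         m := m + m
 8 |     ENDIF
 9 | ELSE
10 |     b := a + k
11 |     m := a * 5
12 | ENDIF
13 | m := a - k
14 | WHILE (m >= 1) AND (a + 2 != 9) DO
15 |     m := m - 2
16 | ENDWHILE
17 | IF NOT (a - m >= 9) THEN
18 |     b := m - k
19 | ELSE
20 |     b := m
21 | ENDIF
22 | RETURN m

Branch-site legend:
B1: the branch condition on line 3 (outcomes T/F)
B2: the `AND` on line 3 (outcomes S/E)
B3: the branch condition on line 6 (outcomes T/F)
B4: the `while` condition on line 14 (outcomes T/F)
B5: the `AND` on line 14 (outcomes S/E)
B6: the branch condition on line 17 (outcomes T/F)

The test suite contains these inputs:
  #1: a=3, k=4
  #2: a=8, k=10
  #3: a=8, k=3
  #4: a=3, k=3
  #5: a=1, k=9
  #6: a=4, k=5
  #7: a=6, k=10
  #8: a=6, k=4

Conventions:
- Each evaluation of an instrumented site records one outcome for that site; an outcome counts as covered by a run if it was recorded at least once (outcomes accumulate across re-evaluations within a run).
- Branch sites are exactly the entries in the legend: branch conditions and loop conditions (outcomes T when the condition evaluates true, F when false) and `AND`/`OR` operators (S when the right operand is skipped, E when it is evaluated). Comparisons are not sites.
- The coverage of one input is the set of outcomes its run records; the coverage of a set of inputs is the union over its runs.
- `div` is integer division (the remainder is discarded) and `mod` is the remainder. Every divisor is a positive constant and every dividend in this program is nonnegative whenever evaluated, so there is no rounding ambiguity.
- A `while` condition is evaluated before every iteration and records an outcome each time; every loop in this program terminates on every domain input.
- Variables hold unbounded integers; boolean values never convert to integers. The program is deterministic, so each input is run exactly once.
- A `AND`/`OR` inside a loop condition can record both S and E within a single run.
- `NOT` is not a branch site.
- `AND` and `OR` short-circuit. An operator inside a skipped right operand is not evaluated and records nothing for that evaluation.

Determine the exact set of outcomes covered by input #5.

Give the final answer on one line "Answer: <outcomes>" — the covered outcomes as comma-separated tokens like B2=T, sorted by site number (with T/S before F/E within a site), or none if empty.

Simulating input #5 (a=1, k=9) step by step:
  B2->S, B1->F, B5->S, B4->F, B6->F
deduplicating events, the covered set is: B1=F, B2=S, B4=F, B5=S, B6=F

Answer: B1=F, B2=S, B4=F, B5=S, B6=F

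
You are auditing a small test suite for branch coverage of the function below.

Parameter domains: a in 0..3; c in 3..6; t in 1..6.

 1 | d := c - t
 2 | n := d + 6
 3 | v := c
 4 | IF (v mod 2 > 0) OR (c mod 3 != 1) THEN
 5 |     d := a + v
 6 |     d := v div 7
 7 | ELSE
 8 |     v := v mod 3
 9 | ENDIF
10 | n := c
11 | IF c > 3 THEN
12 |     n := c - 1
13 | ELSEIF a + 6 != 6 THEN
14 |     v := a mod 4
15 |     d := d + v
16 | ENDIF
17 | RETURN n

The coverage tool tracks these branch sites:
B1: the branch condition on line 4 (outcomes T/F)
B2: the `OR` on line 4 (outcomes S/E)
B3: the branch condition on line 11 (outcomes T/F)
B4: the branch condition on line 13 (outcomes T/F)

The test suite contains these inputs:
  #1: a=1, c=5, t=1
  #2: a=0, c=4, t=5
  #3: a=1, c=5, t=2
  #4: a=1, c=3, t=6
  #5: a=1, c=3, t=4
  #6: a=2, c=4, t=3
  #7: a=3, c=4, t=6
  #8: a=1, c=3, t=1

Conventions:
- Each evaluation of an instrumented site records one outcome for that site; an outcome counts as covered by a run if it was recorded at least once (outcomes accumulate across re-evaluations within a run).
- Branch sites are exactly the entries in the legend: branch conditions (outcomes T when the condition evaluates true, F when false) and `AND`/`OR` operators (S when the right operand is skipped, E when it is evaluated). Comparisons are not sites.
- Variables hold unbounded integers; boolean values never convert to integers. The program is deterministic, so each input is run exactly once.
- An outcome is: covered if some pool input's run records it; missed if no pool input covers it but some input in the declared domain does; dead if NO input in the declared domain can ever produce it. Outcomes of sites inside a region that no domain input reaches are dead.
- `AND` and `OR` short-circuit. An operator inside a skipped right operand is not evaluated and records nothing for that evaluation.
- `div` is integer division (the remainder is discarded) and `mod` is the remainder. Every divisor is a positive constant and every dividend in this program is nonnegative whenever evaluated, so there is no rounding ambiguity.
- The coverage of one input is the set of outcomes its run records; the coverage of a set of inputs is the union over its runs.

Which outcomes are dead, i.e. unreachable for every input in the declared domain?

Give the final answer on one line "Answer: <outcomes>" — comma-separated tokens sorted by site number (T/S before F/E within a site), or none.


sweeping the full domain (96 inputs) for each outcome:
  reachable outcomes have witnesses, e.g. B1=T (e.g. a=0, c=3, t=1), B1=F (e.g. a=0, c=4, t=1), B2=S (e.g. a=0, c=3, t=1), B2=E (e.g. a=0, c=4, t=1)
Answer: none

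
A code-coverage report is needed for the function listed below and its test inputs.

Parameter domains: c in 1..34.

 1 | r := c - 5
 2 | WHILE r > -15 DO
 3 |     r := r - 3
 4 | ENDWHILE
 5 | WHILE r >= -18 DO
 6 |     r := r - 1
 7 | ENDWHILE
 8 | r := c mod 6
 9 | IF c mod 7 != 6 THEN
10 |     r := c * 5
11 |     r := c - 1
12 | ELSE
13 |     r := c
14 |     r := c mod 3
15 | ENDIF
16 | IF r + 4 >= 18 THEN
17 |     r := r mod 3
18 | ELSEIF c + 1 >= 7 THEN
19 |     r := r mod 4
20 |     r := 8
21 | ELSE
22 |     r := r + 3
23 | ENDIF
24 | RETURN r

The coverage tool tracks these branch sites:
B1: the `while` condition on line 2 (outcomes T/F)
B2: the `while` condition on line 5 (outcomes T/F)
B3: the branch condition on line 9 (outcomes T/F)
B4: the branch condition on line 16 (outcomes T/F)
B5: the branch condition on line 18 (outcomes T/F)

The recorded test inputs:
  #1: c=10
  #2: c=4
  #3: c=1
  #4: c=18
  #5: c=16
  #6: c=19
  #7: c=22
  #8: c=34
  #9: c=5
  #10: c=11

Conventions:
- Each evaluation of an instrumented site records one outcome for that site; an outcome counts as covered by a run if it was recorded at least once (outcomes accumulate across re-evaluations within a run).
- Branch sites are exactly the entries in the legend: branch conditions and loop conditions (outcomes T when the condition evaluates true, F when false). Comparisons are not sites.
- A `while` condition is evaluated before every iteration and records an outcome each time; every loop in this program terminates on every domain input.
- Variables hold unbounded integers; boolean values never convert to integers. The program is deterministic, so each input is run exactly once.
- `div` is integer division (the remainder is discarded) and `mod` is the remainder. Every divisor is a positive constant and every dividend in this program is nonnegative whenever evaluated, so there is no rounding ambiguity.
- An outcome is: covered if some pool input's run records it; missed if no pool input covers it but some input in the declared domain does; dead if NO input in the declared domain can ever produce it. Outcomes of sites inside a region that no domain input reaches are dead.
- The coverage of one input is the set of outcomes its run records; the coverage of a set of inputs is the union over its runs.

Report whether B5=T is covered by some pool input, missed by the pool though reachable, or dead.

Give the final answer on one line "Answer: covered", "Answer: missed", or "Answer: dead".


B5=T is recorded by pool input(s) 1, 8, 10 -> covered
Answer: covered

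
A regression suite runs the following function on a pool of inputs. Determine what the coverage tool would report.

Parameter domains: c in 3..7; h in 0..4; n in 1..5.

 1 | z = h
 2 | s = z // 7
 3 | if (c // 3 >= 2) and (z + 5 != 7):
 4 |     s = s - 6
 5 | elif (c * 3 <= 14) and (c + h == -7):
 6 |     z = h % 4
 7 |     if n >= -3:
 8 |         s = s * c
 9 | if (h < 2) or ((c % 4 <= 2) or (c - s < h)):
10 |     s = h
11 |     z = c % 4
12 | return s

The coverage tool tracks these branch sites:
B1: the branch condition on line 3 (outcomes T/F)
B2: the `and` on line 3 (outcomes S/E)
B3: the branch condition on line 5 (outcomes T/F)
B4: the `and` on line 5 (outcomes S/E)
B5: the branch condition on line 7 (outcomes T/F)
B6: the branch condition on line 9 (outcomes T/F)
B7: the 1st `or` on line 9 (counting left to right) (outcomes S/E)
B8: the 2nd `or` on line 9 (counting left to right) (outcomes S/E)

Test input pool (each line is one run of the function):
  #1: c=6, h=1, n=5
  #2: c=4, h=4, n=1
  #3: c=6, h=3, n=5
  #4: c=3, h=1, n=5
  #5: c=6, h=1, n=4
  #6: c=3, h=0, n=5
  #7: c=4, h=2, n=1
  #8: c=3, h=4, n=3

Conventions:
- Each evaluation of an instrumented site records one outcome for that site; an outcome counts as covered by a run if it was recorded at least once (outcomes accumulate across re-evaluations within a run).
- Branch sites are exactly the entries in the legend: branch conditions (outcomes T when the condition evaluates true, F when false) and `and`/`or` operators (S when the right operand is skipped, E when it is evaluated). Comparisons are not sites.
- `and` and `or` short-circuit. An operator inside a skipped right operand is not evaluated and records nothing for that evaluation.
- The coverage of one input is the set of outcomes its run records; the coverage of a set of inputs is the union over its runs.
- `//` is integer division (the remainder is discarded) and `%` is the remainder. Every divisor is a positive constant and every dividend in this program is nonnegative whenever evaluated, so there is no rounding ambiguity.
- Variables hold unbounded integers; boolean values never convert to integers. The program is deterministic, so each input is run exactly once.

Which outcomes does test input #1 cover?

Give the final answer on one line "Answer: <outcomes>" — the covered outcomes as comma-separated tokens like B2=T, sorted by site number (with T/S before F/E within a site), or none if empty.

Tracing the run of input #1 (c=6, h=1, n=5):
  B2->E, B1->T, B7->S, B6->T
as a set, this run covers: B1=T, B2=E, B6=T, B7=S

Answer: B1=T, B2=E, B6=T, B7=S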